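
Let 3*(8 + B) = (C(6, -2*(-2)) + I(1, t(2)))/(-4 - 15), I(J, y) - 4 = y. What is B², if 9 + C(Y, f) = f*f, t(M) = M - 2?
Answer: 218089/3249 ≈ 67.125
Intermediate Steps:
t(M) = -2 + M
I(J, y) = 4 + y
C(Y, f) = -9 + f² (C(Y, f) = -9 + f*f = -9 + f²)
B = -467/57 (B = -8 + (((-9 + (-2*(-2))²) + (4 + (-2 + 2)))/(-4 - 15))/3 = -8 + (((-9 + 4²) + (4 + 0))/(-19))/3 = -8 + (((-9 + 16) + 4)*(-1/19))/3 = -8 + ((7 + 4)*(-1/19))/3 = -8 + (11*(-1/19))/3 = -8 + (⅓)*(-11/19) = -8 - 11/57 = -467/57 ≈ -8.1930)
B² = (-467/57)² = 218089/3249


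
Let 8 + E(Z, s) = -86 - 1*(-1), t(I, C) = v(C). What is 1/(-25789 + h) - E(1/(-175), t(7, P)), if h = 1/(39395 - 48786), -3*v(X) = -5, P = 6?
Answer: 22523149109/242184500 ≈ 93.000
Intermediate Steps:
v(X) = 5/3 (v(X) = -⅓*(-5) = 5/3)
t(I, C) = 5/3
E(Z, s) = -93 (E(Z, s) = -8 + (-86 - 1*(-1)) = -8 + (-86 + 1) = -8 - 85 = -93)
h = -1/9391 (h = 1/(-9391) = -1/9391 ≈ -0.00010648)
1/(-25789 + h) - E(1/(-175), t(7, P)) = 1/(-25789 - 1/9391) - 1*(-93) = 1/(-242184500/9391) + 93 = -9391/242184500 + 93 = 22523149109/242184500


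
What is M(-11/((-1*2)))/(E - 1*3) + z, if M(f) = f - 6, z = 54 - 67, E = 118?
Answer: -2991/230 ≈ -13.004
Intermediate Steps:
z = -13
M(f) = -6 + f
M(-11/((-1*2)))/(E - 1*3) + z = (-6 - 11/((-1*2)))/(118 - 1*3) - 13 = (-6 - 11/(-2))/(118 - 3) - 13 = (-6 - 11*(-½))/115 - 13 = (-6 + 11/2)/115 - 13 = (1/115)*(-½) - 13 = -1/230 - 13 = -2991/230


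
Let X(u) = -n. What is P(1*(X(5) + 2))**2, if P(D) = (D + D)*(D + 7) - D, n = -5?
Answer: 35721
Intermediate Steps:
X(u) = 5 (X(u) = -1*(-5) = 5)
P(D) = -D + 2*D*(7 + D) (P(D) = (2*D)*(7 + D) - D = 2*D*(7 + D) - D = -D + 2*D*(7 + D))
P(1*(X(5) + 2))**2 = ((1*(5 + 2))*(13 + 2*(1*(5 + 2))))**2 = ((1*7)*(13 + 2*(1*7)))**2 = (7*(13 + 2*7))**2 = (7*(13 + 14))**2 = (7*27)**2 = 189**2 = 35721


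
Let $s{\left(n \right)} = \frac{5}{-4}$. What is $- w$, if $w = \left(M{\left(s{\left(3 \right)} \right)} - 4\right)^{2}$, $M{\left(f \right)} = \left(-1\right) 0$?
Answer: $-16$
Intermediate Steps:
$s{\left(n \right)} = - \frac{5}{4}$ ($s{\left(n \right)} = 5 \left(- \frac{1}{4}\right) = - \frac{5}{4}$)
$M{\left(f \right)} = 0$
$w = 16$ ($w = \left(0 - 4\right)^{2} = \left(-4\right)^{2} = 16$)
$- w = \left(-1\right) 16 = -16$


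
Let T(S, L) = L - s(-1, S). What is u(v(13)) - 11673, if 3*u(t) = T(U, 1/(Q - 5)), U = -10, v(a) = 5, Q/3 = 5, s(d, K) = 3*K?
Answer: -349889/30 ≈ -11663.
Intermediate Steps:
Q = 15 (Q = 3*5 = 15)
T(S, L) = L - 3*S
u(t) = 301/30 (u(t) = (1/(15 - 5) - 3*(-10))/3 = (1/10 + 30)/3 = (1/3)*(301/10) = 301/30)
u(v(13)) - 11673 = 301/30 - 11673 = -349889/30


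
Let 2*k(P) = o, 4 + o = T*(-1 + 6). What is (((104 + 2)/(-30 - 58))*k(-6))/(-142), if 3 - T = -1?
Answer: 53/781 ≈ 0.067862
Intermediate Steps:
T = 4 (T = 3 - 1*(-1) = 3 + 1 = 4)
o = 16 (o = -4 + 4*(-1 + 6) = -4 + 4*5 = -4 + 20 = 16)
k(P) = 8 (k(P) = (½)*16 = 8)
(((104 + 2)/(-30 - 58))*k(-6))/(-142) = (((104 + 2)/(-30 - 58))*8)/(-142) = ((106/(-88))*8)*(-1/142) = ((106*(-1/88))*8)*(-1/142) = -53/44*8*(-1/142) = -106/11*(-1/142) = 53/781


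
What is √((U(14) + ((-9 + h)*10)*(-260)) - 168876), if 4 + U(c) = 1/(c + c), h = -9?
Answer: I*√23927673/14 ≈ 349.4*I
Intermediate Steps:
U(c) = -4 + 1/(2*c) (U(c) = -4 + 1/(c + c) = -4 + 1/(2*c))
√((U(14) + ((-9 + h)*10)*(-260)) - 168876) = √(((-4 + (½)/14) + ((-9 - 9)*10)*(-260)) - 168876) = √(((-4 + (½)*(1/14)) - 18*10*(-260)) - 168876) = √(((-4 + 1/28) - 180*(-260)) - 168876) = √((-111/28 + 46800) - 168876) = √(1310289/28 - 168876) = √(-3418239/28) = I*√23927673/14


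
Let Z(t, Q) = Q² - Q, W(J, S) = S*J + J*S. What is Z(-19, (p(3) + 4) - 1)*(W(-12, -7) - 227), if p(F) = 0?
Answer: -354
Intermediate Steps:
W(J, S) = 2*J*S (W(J, S) = J*S + J*S = 2*J*S)
Z(-19, (p(3) + 4) - 1)*(W(-12, -7) - 227) = (((0 + 4) - 1)*(-1 + ((0 + 4) - 1)))*(2*(-12)*(-7) - 227) = ((4 - 1)*(-1 + (4 - 1)))*(168 - 227) = (3*(-1 + 3))*(-59) = (3*2)*(-59) = 6*(-59) = -354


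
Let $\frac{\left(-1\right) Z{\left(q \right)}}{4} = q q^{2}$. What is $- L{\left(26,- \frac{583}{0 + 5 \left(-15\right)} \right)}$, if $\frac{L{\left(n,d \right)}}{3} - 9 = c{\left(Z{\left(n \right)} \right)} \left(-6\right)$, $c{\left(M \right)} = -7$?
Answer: $-153$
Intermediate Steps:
$Z{\left(q \right)} = - 4 q^{3}$ ($Z{\left(q \right)} = - 4 q q^{2} = - 4 q^{3}$)
$L{\left(n,d \right)} = 153$ ($L{\left(n,d \right)} = 27 + 3 \left(\left(-7\right) \left(-6\right)\right) = 27 + 3 \cdot 42 = 27 + 126 = 153$)
$- L{\left(26,- \frac{583}{0 + 5 \left(-15\right)} \right)} = \left(-1\right) 153 = -153$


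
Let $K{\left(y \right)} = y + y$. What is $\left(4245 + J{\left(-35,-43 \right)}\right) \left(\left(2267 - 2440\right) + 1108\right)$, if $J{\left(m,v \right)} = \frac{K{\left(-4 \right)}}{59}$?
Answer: $\frac{234167945}{59} \approx 3.9689 \cdot 10^{6}$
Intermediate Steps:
$K{\left(y \right)} = 2 y$
$J{\left(m,v \right)} = - \frac{8}{59}$ ($J{\left(m,v \right)} = \frac{2 \left(-4\right)}{59} = \left(-8\right) \frac{1}{59} = - \frac{8}{59}$)
$\left(4245 + J{\left(-35,-43 \right)}\right) \left(\left(2267 - 2440\right) + 1108\right) = \left(4245 - \frac{8}{59}\right) \left(\left(2267 - 2440\right) + 1108\right) = \frac{250447 \left(-173 + 1108\right)}{59} = \frac{250447}{59} \cdot 935 = \frac{234167945}{59}$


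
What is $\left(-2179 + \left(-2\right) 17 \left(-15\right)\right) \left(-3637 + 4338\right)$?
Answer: $-1169969$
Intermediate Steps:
$\left(-2179 + \left(-2\right) 17 \left(-15\right)\right) \left(-3637 + 4338\right) = \left(-2179 - -510\right) 701 = \left(-2179 + 510\right) 701 = \left(-1669\right) 701 = -1169969$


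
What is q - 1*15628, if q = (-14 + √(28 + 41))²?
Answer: -15628 + (14 - √69)² ≈ -15596.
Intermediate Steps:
q = (-14 + √69)² ≈ 32.415
q - 1*15628 = (14 - √69)² - 1*15628 = (14 - √69)² - 15628 = -15628 + (14 - √69)²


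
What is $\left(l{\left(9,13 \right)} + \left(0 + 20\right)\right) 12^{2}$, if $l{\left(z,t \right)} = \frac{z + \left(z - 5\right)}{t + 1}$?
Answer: $\frac{21096}{7} \approx 3013.7$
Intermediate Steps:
$l{\left(z,t \right)} = \frac{-5 + 2 z}{1 + t}$ ($l{\left(z,t \right)} = \frac{z + \left(-5 + z\right)}{1 + t} = \frac{-5 + 2 z}{1 + t}$)
$\left(l{\left(9,13 \right)} + \left(0 + 20\right)\right) 12^{2} = \left(\frac{-5 + 2 \cdot 9}{1 + 13} + \left(0 + 20\right)\right) 12^{2} = \left(\frac{-5 + 18}{14} + 20\right) 144 = \left(\frac{1}{14} \cdot 13 + 20\right) 144 = \left(\frac{13}{14} + 20\right) 144 = \frac{293}{14} \cdot 144 = \frac{21096}{7}$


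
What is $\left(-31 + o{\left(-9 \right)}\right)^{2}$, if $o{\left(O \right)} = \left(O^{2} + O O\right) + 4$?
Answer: $18225$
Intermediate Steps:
$o{\left(O \right)} = 4 + 2 O^{2}$ ($o{\left(O \right)} = \left(O^{2} + O^{2}\right) + 4 = 2 O^{2} + 4 = 4 + 2 O^{2}$)
$\left(-31 + o{\left(-9 \right)}\right)^{2} = \left(-31 + \left(4 + 2 \left(-9\right)^{2}\right)\right)^{2} = \left(-31 + \left(4 + 2 \cdot 81\right)\right)^{2} = \left(-31 + \left(4 + 162\right)\right)^{2} = \left(-31 + 166\right)^{2} = 135^{2} = 18225$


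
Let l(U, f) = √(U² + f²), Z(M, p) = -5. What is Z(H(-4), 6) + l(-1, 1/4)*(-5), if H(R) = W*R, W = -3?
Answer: -5 - 5*√17/4 ≈ -10.154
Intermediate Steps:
H(R) = -3*R
Z(H(-4), 6) + l(-1, 1/4)*(-5) = -5 + √((-1)² + (1/4)²)*(-5) = -5 + √(1 + (¼)²)*(-5) = -5 + √(1 + 1/16)*(-5) = -5 + √(17/16)*(-5) = -5 + (√17/4)*(-5) = -5 - 5*√17/4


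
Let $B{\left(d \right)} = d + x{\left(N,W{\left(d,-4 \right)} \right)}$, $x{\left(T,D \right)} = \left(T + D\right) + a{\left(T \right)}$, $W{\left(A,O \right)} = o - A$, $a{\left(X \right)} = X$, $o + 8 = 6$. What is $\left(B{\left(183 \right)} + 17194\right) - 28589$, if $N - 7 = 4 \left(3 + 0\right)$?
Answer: $-11359$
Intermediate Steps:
$o = -2$ ($o = -8 + 6 = -2$)
$N = 19$ ($N = 7 + 4 \left(3 + 0\right) = 7 + 4 \cdot 3 = 7 + 12 = 19$)
$W{\left(A,O \right)} = -2 - A$
$x{\left(T,D \right)} = D + 2 T$ ($x{\left(T,D \right)} = \left(T + D\right) + T = \left(D + T\right) + T = D + 2 T$)
$B{\left(d \right)} = 36$ ($B{\left(d \right)} = d + \left(\left(-2 - d\right) + 2 \cdot 19\right) = d + \left(\left(-2 - d\right) + 38\right) = d - \left(-36 + d\right) = 36$)
$\left(B{\left(183 \right)} + 17194\right) - 28589 = \left(36 + 17194\right) - 28589 = 17230 - 28589 = -11359$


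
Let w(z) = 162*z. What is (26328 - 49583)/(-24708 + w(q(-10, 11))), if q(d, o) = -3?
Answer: 23255/25194 ≈ 0.92304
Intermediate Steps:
(26328 - 49583)/(-24708 + w(q(-10, 11))) = (26328 - 49583)/(-24708 + 162*(-3)) = -23255/(-24708 - 486) = -23255/(-25194) = -23255*(-1/25194) = 23255/25194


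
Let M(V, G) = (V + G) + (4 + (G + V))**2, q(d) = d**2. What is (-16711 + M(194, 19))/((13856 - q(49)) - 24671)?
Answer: -30591/13216 ≈ -2.3147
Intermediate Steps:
M(V, G) = G + V + (4 + G + V)**2 (M(V, G) = (G + V) + (4 + G + V)**2 = G + V + (4 + G + V)**2)
(-16711 + M(194, 19))/((13856 - q(49)) - 24671) = (-16711 + (19 + 194 + (4 + 19 + 194)**2))/((13856 - 1*49**2) - 24671) = (-16711 + (19 + 194 + 217**2))/((13856 - 1*2401) - 24671) = (-16711 + (19 + 194 + 47089))/((13856 - 2401) - 24671) = (-16711 + 47302)/(11455 - 24671) = 30591/(-13216) = 30591*(-1/13216) = -30591/13216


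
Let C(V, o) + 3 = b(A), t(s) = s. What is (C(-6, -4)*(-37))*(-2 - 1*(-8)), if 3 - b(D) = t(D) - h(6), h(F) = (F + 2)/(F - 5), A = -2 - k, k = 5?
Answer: -3330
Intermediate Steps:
A = -7 (A = -2 - 1*5 = -2 - 5 = -7)
h(F) = (2 + F)/(-5 + F)
b(D) = 11 - D (b(D) = 3 - (D - (2 + 6)/(-5 + 6)) = 3 - (D - 8/1) = 3 - (D - 8) = 3 - (-8 + D) = 3 + (8 - D) = 11 - D)
C(V, o) = 15 (C(V, o) = -3 + (11 - 1*(-7)) = -3 + (11 + 7) = -3 + 18 = 15)
(C(-6, -4)*(-37))*(-2 - 1*(-8)) = (15*(-37))*(-2 - 1*(-8)) = -555*(-2 + 8) = -555*6 = -3330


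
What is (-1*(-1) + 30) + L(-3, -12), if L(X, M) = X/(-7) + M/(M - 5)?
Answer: 3824/119 ≈ 32.134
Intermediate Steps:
L(X, M) = -X/7 + M/(-5 + M) (L(X, M) = X*(-⅐) + M/(-5 + M) = -X/7 + M/(-5 + M))
(-1*(-1) + 30) + L(-3, -12) = (-1*(-1) + 30) + (5*(-3) + 7*(-12) - 1*(-12)*(-3))/(7*(-5 - 12)) = (1 + 30) + (⅐)*(-15 - 84 - 36)/(-17) = 31 + (⅐)*(-1/17)*(-135) = 31 + 135/119 = 3824/119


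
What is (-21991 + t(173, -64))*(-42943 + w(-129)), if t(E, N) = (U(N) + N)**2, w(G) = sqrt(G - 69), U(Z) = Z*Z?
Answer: -697181022119 + 48705099*I*sqrt(22) ≈ -6.9718e+11 + 2.2845e+8*I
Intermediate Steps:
U(Z) = Z**2
w(G) = sqrt(-69 + G)
t(E, N) = (N + N**2)**2 (t(E, N) = (N**2 + N)**2 = (N + N**2)**2)
(-21991 + t(173, -64))*(-42943 + w(-129)) = (-21991 + (-64)**2*(1 - 64)**2)*(-42943 + sqrt(-69 - 129)) = (-21991 + 4096*(-63)**2)*(-42943 + sqrt(-198)) = (-21991 + 4096*3969)*(-42943 + 3*I*sqrt(22)) = (-21991 + 16257024)*(-42943 + 3*I*sqrt(22)) = 16235033*(-42943 + 3*I*sqrt(22)) = -697181022119 + 48705099*I*sqrt(22)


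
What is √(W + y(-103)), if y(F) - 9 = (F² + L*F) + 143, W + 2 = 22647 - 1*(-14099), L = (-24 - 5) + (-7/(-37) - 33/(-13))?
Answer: 2*√2904219799/481 ≈ 224.08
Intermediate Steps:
L = -12637/481 (L = -29 + (-7*(-1/37) - 33*(-1/13)) = -29 + (7/37 + 33/13) = -29 + 1312/481 = -12637/481 ≈ -26.272)
W = 36744 (W = -2 + (22647 - 1*(-14099)) = -2 + (22647 + 14099) = -2 + 36746 = 36744)
y(F) = 152 + F² - 12637*F/481 (y(F) = 9 + ((F² - 12637*F/481) + 143) = 9 + (143 + F² - 12637*F/481) = 152 + F² - 12637*F/481)
√(W + y(-103)) = √(36744 + (152 + (-103)² - 12637/481*(-103))) = √(36744 + (152 + 10609 + 1301611/481)) = √(36744 + 6477652/481) = √(24151516/481) = 2*√2904219799/481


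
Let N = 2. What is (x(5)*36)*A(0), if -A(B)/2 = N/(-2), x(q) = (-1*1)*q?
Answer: -360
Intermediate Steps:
x(q) = -q
A(B) = 2 (A(B) = -4/(-2) = -4*(-1)/2 = -2*(-1) = 2)
(x(5)*36)*A(0) = (-1*5*36)*2 = -5*36*2 = -180*2 = -360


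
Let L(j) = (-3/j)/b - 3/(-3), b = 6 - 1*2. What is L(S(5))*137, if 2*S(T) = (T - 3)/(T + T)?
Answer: -1781/2 ≈ -890.50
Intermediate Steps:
b = 4 (b = 6 - 2 = 4)
S(T) = (-3 + T)/(4*T) (S(T) = ((T - 3)/(T + T))/2 = ((-3 + T)/((2*T)))/2 = ((-3 + T)*(1/(2*T)))/2 = ((-3 + T)/(2*T))/2 = (-3 + T)/(4*T))
L(j) = 1 - 3/(4*j) (L(j) = -3/j/4 - 3/(-3) = -3/j*(¼) - 3*(-⅓) = -3/(4*j) + 1 = 1 - 3/(4*j))
L(S(5))*137 = ((-¾ + (¼)*(-3 + 5)/5)/(((¼)*(-3 + 5)/5)))*137 = ((-¾ + (¼)*(⅕)*2)/(((¼)*(⅕)*2)))*137 = ((-¾ + ⅒)/(⅒))*137 = (10*(-13/20))*137 = -13/2*137 = -1781/2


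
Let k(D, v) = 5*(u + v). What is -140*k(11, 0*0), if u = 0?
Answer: 0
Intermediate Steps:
k(D, v) = 5*v (k(D, v) = 5*(0 + v) = 5*v)
-140*k(11, 0*0) = -700*0*0 = -700*0 = -140*0 = 0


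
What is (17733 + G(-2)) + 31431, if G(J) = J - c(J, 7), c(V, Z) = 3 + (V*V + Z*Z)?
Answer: 49106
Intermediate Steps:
c(V, Z) = 3 + V**2 + Z**2 (c(V, Z) = 3 + (V**2 + Z**2) = 3 + V**2 + Z**2)
G(J) = -52 + J - J**2 (G(J) = J - (3 + J**2 + 7**2) = J - (3 + J**2 + 49) = J - (52 + J**2) = J + (-52 - J**2) = -52 + J - J**2)
(17733 + G(-2)) + 31431 = (17733 + (-52 - 2 - 1*(-2)**2)) + 31431 = (17733 + (-52 - 2 - 1*4)) + 31431 = (17733 + (-52 - 2 - 4)) + 31431 = (17733 - 58) + 31431 = 17675 + 31431 = 49106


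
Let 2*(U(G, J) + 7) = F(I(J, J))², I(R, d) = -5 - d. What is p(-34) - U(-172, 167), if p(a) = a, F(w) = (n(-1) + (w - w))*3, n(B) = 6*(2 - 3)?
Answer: -189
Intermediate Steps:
n(B) = -6 (n(B) = 6*(-1) = -6)
F(w) = -18 (F(w) = (-6 + (w - w))*3 = (-6 + 0)*3 = -6*3 = -18)
U(G, J) = 155 (U(G, J) = -7 + (½)*(-18)² = -7 + (½)*324 = -7 + 162 = 155)
p(-34) - U(-172, 167) = -34 - 1*155 = -34 - 155 = -189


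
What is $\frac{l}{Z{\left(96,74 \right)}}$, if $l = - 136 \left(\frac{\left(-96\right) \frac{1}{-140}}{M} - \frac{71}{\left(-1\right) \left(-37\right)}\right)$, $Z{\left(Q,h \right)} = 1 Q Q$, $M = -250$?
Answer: $\frac{5288173}{186480000} \approx 0.028358$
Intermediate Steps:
$Z{\left(Q,h \right)} = Q^{2}$ ($Z{\left(Q,h \right)} = Q Q = Q^{2}$)
$l = \frac{42305384}{161875}$ ($l = - 136 \left(\frac{\left(-96\right) \frac{1}{-140}}{-250} - \frac{71}{\left(-1\right) \left(-37\right)}\right) = - 136 \left(\left(-96\right) \left(- \frac{1}{140}\right) \left(- \frac{1}{250}\right) - \frac{71}{37}\right) = - 136 \left(\frac{24}{35} \left(- \frac{1}{250}\right) - \frac{71}{37}\right) = - 136 \left(- \frac{12}{4375} - \frac{71}{37}\right) = \left(-136\right) \left(- \frac{311069}{161875}\right) = \frac{42305384}{161875} \approx 261.35$)
$\frac{l}{Z{\left(96,74 \right)}} = \frac{42305384}{161875 \cdot 96^{2}} = \frac{42305384}{161875 \cdot 9216} = \frac{42305384}{161875} \cdot \frac{1}{9216} = \frac{5288173}{186480000}$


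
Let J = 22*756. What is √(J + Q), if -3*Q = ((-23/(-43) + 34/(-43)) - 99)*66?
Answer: 4*√2174381/43 ≈ 137.17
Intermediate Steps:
Q = 93896/43 (Q = -((-23/(-43) + 34/(-43)) - 99)*66/3 = -((-23*(-1/43) + 34*(-1/43)) - 99)*66/3 = -((23/43 - 34/43) - 99)*66/3 = -(-11/43 - 99)*66/3 = -(-4268)*66/129 = -⅓*(-281688/43) = 93896/43 ≈ 2183.6)
J = 16632
√(J + Q) = √(16632 + 93896/43) = √(809072/43) = 4*√2174381/43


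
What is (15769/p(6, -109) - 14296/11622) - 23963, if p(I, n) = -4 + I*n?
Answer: -91722174437/3823638 ≈ -23988.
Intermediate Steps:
(15769/p(6, -109) - 14296/11622) - 23963 = (15769/(-4 + 6*(-109)) - 14296/11622) - 23963 = (15769/(-4 - 654) - 14296*1/11622) - 23963 = (15769/(-658) - 7148/5811) - 23963 = (15769*(-1/658) - 7148/5811) - 23963 = (-15769/658 - 7148/5811) - 23963 = -96337043/3823638 - 23963 = -91722174437/3823638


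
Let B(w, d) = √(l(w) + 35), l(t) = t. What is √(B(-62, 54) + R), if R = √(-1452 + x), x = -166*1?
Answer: √I*√(√1618 + 3*√3) ≈ 4.7655 + 4.7655*I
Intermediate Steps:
x = -166
B(w, d) = √(35 + w) (B(w, d) = √(w + 35) = √(35 + w))
R = I*√1618 (R = √(-1452 - 166) = √(-1618) = I*√1618 ≈ 40.224*I)
√(B(-62, 54) + R) = √(√(35 - 62) + I*√1618) = √(√(-27) + I*√1618) = √(3*I*√3 + I*√1618) = √(I*√1618 + 3*I*√3)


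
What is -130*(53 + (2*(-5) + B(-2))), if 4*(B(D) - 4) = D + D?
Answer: -5980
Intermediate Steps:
B(D) = 4 + D/2 (B(D) = 4 + (D + D)/4 = 4 + (2*D)/4 = 4 + D/2)
-130*(53 + (2*(-5) + B(-2))) = -130*(53 + (2*(-5) + (4 + (1/2)*(-2)))) = -130*(53 + (-10 + (4 - 1))) = -130*(53 + (-10 + 3)) = -130*(53 - 7) = -130*46 = -5980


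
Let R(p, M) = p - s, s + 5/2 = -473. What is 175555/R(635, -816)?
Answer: 351110/2221 ≈ 158.09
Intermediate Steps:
s = -951/2 (s = -5/2 - 473 = -951/2 ≈ -475.50)
R(p, M) = 951/2 + p (R(p, M) = p - 1*(-951/2) = p + 951/2 = 951/2 + p)
175555/R(635, -816) = 175555/(951/2 + 635) = 175555/(2221/2) = 175555*(2/2221) = 351110/2221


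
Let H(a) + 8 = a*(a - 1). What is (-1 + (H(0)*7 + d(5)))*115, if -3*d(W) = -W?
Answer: -19090/3 ≈ -6363.3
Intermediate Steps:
d(W) = W/3 (d(W) = -(-1)*W/3 = W/3)
H(a) = -8 + a*(-1 + a) (H(a) = -8 + a*(a - 1) = -8 + a*(-1 + a))
(-1 + (H(0)*7 + d(5)))*115 = (-1 + ((-8 + 0² - 1*0)*7 + (⅓)*5))*115 = (-1 + ((-8 + 0 + 0)*7 + 5/3))*115 = (-1 + (-8*7 + 5/3))*115 = (-1 + (-56 + 5/3))*115 = (-1 - 163/3)*115 = -166/3*115 = -19090/3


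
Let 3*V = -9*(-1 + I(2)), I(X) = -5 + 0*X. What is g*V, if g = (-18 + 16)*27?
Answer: -972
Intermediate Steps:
I(X) = -5 (I(X) = -5 + 0 = -5)
V = 18 (V = (-9*(-1 - 5))/3 = (-9*(-6))/3 = (1/3)*54 = 18)
g = -54 (g = -2*27 = -54)
g*V = -54*18 = -972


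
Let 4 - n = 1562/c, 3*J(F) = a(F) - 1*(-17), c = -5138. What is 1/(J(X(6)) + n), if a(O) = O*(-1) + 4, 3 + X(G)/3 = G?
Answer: 2569/21333 ≈ 0.12042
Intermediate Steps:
X(G) = -9 + 3*G
a(O) = 4 - O (a(O) = -O + 4 = 4 - O)
J(F) = 7 - F/3 (J(F) = ((4 - F) - 1*(-17))/3 = ((4 - F) + 17)/3 = (21 - F)/3 = 7 - F/3)
n = 11057/2569 (n = 4 - 1562/(-5138) = 4 - 1562*(-1)/5138 = 4 - 1*(-781/2569) = 4 + 781/2569 = 11057/2569 ≈ 4.3040)
1/(J(X(6)) + n) = 1/((7 - (-9 + 3*6)/3) + 11057/2569) = 1/((7 - (-9 + 18)/3) + 11057/2569) = 1/((7 - 1/3*9) + 11057/2569) = 1/((7 - 3) + 11057/2569) = 1/(4 + 11057/2569) = 1/(21333/2569) = 2569/21333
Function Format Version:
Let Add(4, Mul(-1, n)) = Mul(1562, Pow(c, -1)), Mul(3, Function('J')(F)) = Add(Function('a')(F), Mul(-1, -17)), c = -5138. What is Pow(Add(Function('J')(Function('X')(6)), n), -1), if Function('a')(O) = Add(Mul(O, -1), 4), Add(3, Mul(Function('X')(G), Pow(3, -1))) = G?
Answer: Rational(2569, 21333) ≈ 0.12042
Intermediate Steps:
Function('X')(G) = Add(-9, Mul(3, G))
Function('a')(O) = Add(4, Mul(-1, O)) (Function('a')(O) = Add(Mul(-1, O), 4) = Add(4, Mul(-1, O)))
Function('J')(F) = Add(7, Mul(Rational(-1, 3), F)) (Function('J')(F) = Mul(Rational(1, 3), Add(Add(4, Mul(-1, F)), Mul(-1, -17))) = Mul(Rational(1, 3), Add(Add(4, Mul(-1, F)), 17)) = Mul(Rational(1, 3), Add(21, Mul(-1, F))) = Add(7, Mul(Rational(-1, 3), F)))
n = Rational(11057, 2569) (n = Add(4, Mul(-1, Mul(1562, Pow(-5138, -1)))) = Add(4, Mul(-1, Mul(1562, Rational(-1, 5138)))) = Add(4, Mul(-1, Rational(-781, 2569))) = Add(4, Rational(781, 2569)) = Rational(11057, 2569) ≈ 4.3040)
Pow(Add(Function('J')(Function('X')(6)), n), -1) = Pow(Add(Add(7, Mul(Rational(-1, 3), Add(-9, Mul(3, 6)))), Rational(11057, 2569)), -1) = Pow(Add(Add(7, Mul(Rational(-1, 3), Add(-9, 18))), Rational(11057, 2569)), -1) = Pow(Add(Add(7, Mul(Rational(-1, 3), 9)), Rational(11057, 2569)), -1) = Pow(Add(Add(7, -3), Rational(11057, 2569)), -1) = Pow(Add(4, Rational(11057, 2569)), -1) = Pow(Rational(21333, 2569), -1) = Rational(2569, 21333)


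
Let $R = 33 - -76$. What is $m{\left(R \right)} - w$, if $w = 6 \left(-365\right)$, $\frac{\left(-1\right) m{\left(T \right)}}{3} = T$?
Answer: $1863$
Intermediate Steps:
$R = 109$ ($R = 33 + 76 = 109$)
$m{\left(T \right)} = - 3 T$
$w = -2190$
$m{\left(R \right)} - w = \left(-3\right) 109 - -2190 = -327 + 2190 = 1863$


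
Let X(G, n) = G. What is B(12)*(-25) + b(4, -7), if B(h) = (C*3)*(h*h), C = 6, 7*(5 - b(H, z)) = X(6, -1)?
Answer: -453571/7 ≈ -64796.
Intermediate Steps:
b(H, z) = 29/7 (b(H, z) = 5 - 1/7*6 = 5 - 6/7 = 29/7)
B(h) = 18*h**2 (B(h) = (6*3)*(h*h) = 18*h**2)
B(12)*(-25) + b(4, -7) = (18*12**2)*(-25) + 29/7 = (18*144)*(-25) + 29/7 = 2592*(-25) + 29/7 = -64800 + 29/7 = -453571/7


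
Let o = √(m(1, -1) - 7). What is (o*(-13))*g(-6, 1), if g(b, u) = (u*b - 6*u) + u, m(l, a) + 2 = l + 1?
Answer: 143*I*√7 ≈ 378.34*I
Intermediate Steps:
m(l, a) = -1 + l (m(l, a) = -2 + (l + 1) = -2 + (1 + l) = -1 + l)
g(b, u) = -5*u + b*u (g(b, u) = (b*u - 6*u) + u = (-6*u + b*u) + u = -5*u + b*u)
o = I*√7 (o = √((-1 + 1) - 7) = √(0 - 7) = √(-7) = I*√7 ≈ 2.6458*I)
(o*(-13))*g(-6, 1) = ((I*√7)*(-13))*(1*(-5 - 6)) = (-13*I*√7)*(1*(-11)) = -13*I*√7*(-11) = 143*I*√7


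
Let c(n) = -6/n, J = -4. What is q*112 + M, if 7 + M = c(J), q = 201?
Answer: 45013/2 ≈ 22507.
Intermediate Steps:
M = -11/2 (M = -7 - 6/(-4) = -7 - 6*(-¼) = -7 + 3/2 = -11/2 ≈ -5.5000)
q*112 + M = 201*112 - 11/2 = 22512 - 11/2 = 45013/2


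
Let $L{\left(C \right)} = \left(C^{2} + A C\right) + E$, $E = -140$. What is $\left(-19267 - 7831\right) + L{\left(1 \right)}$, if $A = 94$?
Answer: $-27143$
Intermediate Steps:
$L{\left(C \right)} = -140 + C^{2} + 94 C$ ($L{\left(C \right)} = \left(C^{2} + 94 C\right) - 140 = -140 + C^{2} + 94 C$)
$\left(-19267 - 7831\right) + L{\left(1 \right)} = \left(-19267 - 7831\right) + \left(-140 + 1^{2} + 94 \cdot 1\right) = -27098 + \left(-140 + 1 + 94\right) = -27098 - 45 = -27143$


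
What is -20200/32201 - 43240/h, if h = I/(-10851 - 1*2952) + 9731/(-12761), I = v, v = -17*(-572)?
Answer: 245247166000281520/8320898020357 ≈ 29474.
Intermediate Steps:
v = 9724
I = 9724
h = -258404957/176140083 (h = 9724/(-10851 - 1*2952) + 9731/(-12761) = 9724/(-10851 - 2952) + 9731*(-1/12761) = 9724/(-13803) - 9731/12761 = 9724*(-1/13803) - 9731/12761 = -9724/13803 - 9731/12761 = -258404957/176140083 ≈ -1.4670)
-20200/32201 - 43240/h = -20200/32201 - 43240/(-258404957/176140083) = -20200*1/32201 - 43240*(-176140083/258404957) = -20200/32201 + 7616297188920/258404957 = 245247166000281520/8320898020357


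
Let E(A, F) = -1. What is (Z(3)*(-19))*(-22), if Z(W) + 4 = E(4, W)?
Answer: -2090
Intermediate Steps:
Z(W) = -5 (Z(W) = -4 - 1 = -5)
(Z(3)*(-19))*(-22) = -5*(-19)*(-22) = 95*(-22) = -2090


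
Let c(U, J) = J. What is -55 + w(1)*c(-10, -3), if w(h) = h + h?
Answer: -61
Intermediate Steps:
w(h) = 2*h
-55 + w(1)*c(-10, -3) = -55 + (2*1)*(-3) = -55 + 2*(-3) = -55 - 6 = -61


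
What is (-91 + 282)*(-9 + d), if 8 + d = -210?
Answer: -43357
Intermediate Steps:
d = -218 (d = -8 - 210 = -218)
(-91 + 282)*(-9 + d) = (-91 + 282)*(-9 - 218) = 191*(-227) = -43357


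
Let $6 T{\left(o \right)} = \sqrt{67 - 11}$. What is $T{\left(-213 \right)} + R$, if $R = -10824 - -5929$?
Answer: $-4895 + \frac{\sqrt{14}}{3} \approx -4893.8$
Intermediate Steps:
$R = -4895$ ($R = -10824 + 5929 = -4895$)
$T{\left(o \right)} = \frac{\sqrt{14}}{3}$ ($T{\left(o \right)} = \frac{\sqrt{67 - 11}}{6} = \frac{\sqrt{56}}{6} = \frac{2 \sqrt{14}}{6} = \frac{\sqrt{14}}{3}$)
$T{\left(-213 \right)} + R = \frac{\sqrt{14}}{3} - 4895 = -4895 + \frac{\sqrt{14}}{3}$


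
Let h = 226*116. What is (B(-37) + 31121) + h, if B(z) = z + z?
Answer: 57263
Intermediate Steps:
B(z) = 2*z
h = 26216
(B(-37) + 31121) + h = (2*(-37) + 31121) + 26216 = (-74 + 31121) + 26216 = 31047 + 26216 = 57263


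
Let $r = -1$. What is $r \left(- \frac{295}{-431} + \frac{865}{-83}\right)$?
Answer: $\frac{348330}{35773} \approx 9.7372$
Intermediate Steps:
$r \left(- \frac{295}{-431} + \frac{865}{-83}\right) = - (- \frac{295}{-431} + \frac{865}{-83}) = - (\left(-295\right) \left(- \frac{1}{431}\right) + 865 \left(- \frac{1}{83}\right)) = - (\frac{295}{431} - \frac{865}{83}) = \left(-1\right) \left(- \frac{348330}{35773}\right) = \frac{348330}{35773}$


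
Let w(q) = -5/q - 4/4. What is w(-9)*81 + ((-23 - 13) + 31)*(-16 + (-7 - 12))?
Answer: 139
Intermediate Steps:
w(q) = -1 - 5/q (w(q) = -5/q - 4*1/4 = -5/q - 1 = -1 - 5/q)
w(-9)*81 + ((-23 - 13) + 31)*(-16 + (-7 - 12)) = ((-5 - 1*(-9))/(-9))*81 + ((-23 - 13) + 31)*(-16 + (-7 - 12)) = -(-5 + 9)/9*81 + (-36 + 31)*(-16 - 19) = -1/9*4*81 - 5*(-35) = -4/9*81 + 175 = -36 + 175 = 139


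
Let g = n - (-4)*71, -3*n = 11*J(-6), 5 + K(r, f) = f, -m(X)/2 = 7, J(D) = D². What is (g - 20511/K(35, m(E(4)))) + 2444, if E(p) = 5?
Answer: 69835/19 ≈ 3675.5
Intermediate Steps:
m(X) = -14 (m(X) = -2*7 = -14)
K(r, f) = -5 + f
n = -132 (n = -11*(-6)²/3 = -11*36/3 = -⅓*396 = -132)
g = 152 (g = -132 - (-4)*71 = -132 - 1*(-284) = -132 + 284 = 152)
(g - 20511/K(35, m(E(4)))) + 2444 = (152 - 20511/(-5 - 14)) + 2444 = (152 - 20511/(-19)) + 2444 = (152 - 20511*(-1/19)) + 2444 = (152 + 20511/19) + 2444 = 23399/19 + 2444 = 69835/19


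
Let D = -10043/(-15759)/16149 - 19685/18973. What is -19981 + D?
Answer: -96482837246717179/4828478442543 ≈ -19982.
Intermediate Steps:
D = -5009486265496/4828478442543 (D = -10043*(-1/15759)*(1/16149) - 19685*1/18973 = (10043/15759)*(1/16149) - 19685/18973 = 10043/254492091 - 19685/18973 = -5009486265496/4828478442543 ≈ -1.0375)
-19981 + D = -19981 - 5009486265496/4828478442543 = -96482837246717179/4828478442543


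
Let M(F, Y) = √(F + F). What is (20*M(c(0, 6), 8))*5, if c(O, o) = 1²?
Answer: 100*√2 ≈ 141.42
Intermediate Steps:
c(O, o) = 1
M(F, Y) = √2*√F (M(F, Y) = √(2*F) = √2*√F)
(20*M(c(0, 6), 8))*5 = (20*(√2*√1))*5 = (20*(√2*1))*5 = (20*√2)*5 = 100*√2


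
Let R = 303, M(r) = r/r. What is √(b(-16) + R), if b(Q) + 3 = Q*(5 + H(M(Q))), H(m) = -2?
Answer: 6*√7 ≈ 15.875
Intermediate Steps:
M(r) = 1
b(Q) = -3 + 3*Q (b(Q) = -3 + Q*(5 - 2) = -3 + Q*3 = -3 + 3*Q)
√(b(-16) + R) = √((-3 + 3*(-16)) + 303) = √((-3 - 48) + 303) = √(-51 + 303) = √252 = 6*√7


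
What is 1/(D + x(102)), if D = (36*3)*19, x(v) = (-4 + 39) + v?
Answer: 1/2189 ≈ 0.00045683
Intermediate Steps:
x(v) = 35 + v
D = 2052 (D = 108*19 = 2052)
1/(D + x(102)) = 1/(2052 + (35 + 102)) = 1/(2052 + 137) = 1/2189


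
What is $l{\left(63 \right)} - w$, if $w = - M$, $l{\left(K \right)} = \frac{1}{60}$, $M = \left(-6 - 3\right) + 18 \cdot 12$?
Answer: $\frac{12421}{60} \approx 207.02$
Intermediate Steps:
$M = 207$ ($M = \left(-6 - 3\right) + 216 = -9 + 216 = 207$)
$l{\left(K \right)} = \frac{1}{60}$
$w = -207$ ($w = \left(-1\right) 207 = -207$)
$l{\left(63 \right)} - w = \frac{1}{60} - -207 = \frac{1}{60} + 207 = \frac{12421}{60}$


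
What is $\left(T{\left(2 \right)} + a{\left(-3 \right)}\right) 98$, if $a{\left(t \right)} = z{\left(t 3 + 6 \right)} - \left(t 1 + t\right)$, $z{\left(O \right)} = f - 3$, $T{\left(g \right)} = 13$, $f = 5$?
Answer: $2058$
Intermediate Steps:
$z{\left(O \right)} = 2$ ($z{\left(O \right)} = 5 - 3 = 2$)
$a{\left(t \right)} = 2 - 2 t$ ($a{\left(t \right)} = 2 - \left(t 1 + t\right) = 2 - \left(t + t\right) = 2 - 2 t$)
$\left(T{\left(2 \right)} + a{\left(-3 \right)}\right) 98 = \left(13 + \left(2 - -6\right)\right) 98 = \left(13 + \left(2 + 6\right)\right) 98 = \left(13 + 8\right) 98 = 21 \cdot 98 = 2058$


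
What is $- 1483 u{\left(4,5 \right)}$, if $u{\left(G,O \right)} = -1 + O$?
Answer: $-5932$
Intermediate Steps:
$- 1483 u{\left(4,5 \right)} = - 1483 \left(-1 + 5\right) = \left(-1483\right) 4 = -5932$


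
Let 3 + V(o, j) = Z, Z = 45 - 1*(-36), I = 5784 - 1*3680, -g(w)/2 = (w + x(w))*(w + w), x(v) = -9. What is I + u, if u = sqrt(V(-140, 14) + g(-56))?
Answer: 2104 + I*sqrt(14482) ≈ 2104.0 + 120.34*I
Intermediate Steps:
g(w) = -4*w*(-9 + w) (g(w) = -2*(w - 9)*(w + w) = -2*(-9 + w)*2*w = -4*w*(-9 + w))
I = 2104 (I = 5784 - 3680 = 2104)
Z = 81 (Z = 45 + 36 = 81)
V(o, j) = 78 (V(o, j) = -3 + 81 = 78)
u = I*sqrt(14482) (u = sqrt(78 + 4*(-56)*(9 - 1*(-56))) = sqrt(78 + 4*(-56)*(9 + 56)) = sqrt(78 + 4*(-56)*65) = sqrt(78 - 14560) = sqrt(-14482) = I*sqrt(14482) ≈ 120.34*I)
I + u = 2104 + I*sqrt(14482)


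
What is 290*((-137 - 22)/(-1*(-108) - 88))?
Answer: -4611/2 ≈ -2305.5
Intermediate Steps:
290*((-137 - 22)/(-1*(-108) - 88)) = 290*(-159/(108 - 88)) = 290*(-159/20) = -4611/2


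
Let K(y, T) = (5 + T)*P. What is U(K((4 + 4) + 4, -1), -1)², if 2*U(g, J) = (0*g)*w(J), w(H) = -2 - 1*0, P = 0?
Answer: 0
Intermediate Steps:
w(H) = -2 (w(H) = -2 + 0 = -2)
K(y, T) = 0 (K(y, T) = (5 + T)*0 = 0)
U(g, J) = 0 (U(g, J) = ((0*g)*(-2))/2 = (0*(-2))/2 = (½)*0 = 0)
U(K((4 + 4) + 4, -1), -1)² = 0² = 0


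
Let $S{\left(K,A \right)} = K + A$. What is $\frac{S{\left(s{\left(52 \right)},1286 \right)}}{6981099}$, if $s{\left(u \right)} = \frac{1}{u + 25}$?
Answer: $\frac{99023}{537544623} \approx 0.00018421$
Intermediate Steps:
$s{\left(u \right)} = \frac{1}{25 + u}$
$S{\left(K,A \right)} = A + K$
$\frac{S{\left(s{\left(52 \right)},1286 \right)}}{6981099} = \frac{1286 + \frac{1}{25 + 52}}{6981099} = \left(1286 + \frac{1}{77}\right) \frac{1}{6981099} = \frac{99023}{77} \cdot \frac{1}{6981099} = \frac{99023}{537544623}$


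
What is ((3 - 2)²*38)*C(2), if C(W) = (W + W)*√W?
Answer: 152*√2 ≈ 214.96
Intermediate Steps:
C(W) = 2*W^(3/2) (C(W) = (2*W)*√W = 2*W^(3/2))
((3 - 2)²*38)*C(2) = ((3 - 2)²*38)*(2*2^(3/2)) = (1²*38)*(2*(2*√2)) = (1*38)*(4*√2) = 38*(4*√2) = 152*√2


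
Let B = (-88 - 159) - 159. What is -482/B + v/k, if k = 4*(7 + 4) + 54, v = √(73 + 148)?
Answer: 241/203 + √221/98 ≈ 1.3389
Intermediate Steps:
v = √221 ≈ 14.866
k = 98 (k = 4*11 + 54 = 44 + 54 = 98)
B = -406 (B = -247 - 159 = -406)
-482/B + v/k = -482/(-406) + √221/98 = -482*(-1/406) + √221*(1/98) = 241/203 + √221/98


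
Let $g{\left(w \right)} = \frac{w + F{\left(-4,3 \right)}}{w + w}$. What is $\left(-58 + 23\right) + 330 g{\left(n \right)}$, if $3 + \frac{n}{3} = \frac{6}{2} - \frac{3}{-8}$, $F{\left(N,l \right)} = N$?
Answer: $- \frac{1370}{3} \approx -456.67$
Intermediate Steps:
$n = \frac{9}{8}$ ($n = -9 + 3 \left(\frac{6}{2} - \frac{3}{-8}\right) = -9 + 3 \left(6 \cdot \frac{1}{2} - - \frac{3}{8}\right) = -9 + 3 \left(3 + \frac{3}{8}\right) = -9 + 3 \cdot \frac{27}{8} = -9 + \frac{81}{8} = \frac{9}{8} \approx 1.125$)
$g{\left(w \right)} = \frac{-4 + w}{2 w}$ ($g{\left(w \right)} = \frac{w - 4}{w + w} = \frac{-4 + w}{2 w}$)
$\left(-58 + 23\right) + 330 g{\left(n \right)} = \left(-58 + 23\right) + 330 \frac{-4 + \frac{9}{8}}{2 \cdot \frac{9}{8}} = -35 + 330 \cdot \frac{1}{2} \cdot \frac{8}{9} \left(- \frac{23}{8}\right) = -35 + 330 \left(- \frac{23}{18}\right) = -35 - \frac{1265}{3} = - \frac{1370}{3}$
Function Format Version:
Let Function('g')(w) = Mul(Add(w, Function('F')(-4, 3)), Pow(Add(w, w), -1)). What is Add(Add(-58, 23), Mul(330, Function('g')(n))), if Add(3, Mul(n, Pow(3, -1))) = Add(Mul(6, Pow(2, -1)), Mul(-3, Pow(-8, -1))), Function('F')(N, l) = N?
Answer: Rational(-1370, 3) ≈ -456.67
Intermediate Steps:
n = Rational(9, 8) (n = Add(-9, Mul(3, Add(Mul(6, Pow(2, -1)), Mul(-3, Pow(-8, -1))))) = Add(-9, Mul(3, Add(Mul(6, Rational(1, 2)), Mul(-3, Rational(-1, 8))))) = Add(-9, Mul(3, Add(3, Rational(3, 8)))) = Add(-9, Mul(3, Rational(27, 8))) = Add(-9, Rational(81, 8)) = Rational(9, 8) ≈ 1.1250)
Function('g')(w) = Mul(Rational(1, 2), Pow(w, -1), Add(-4, w)) (Function('g')(w) = Mul(Add(w, -4), Pow(Add(w, w), -1)) = Mul(Add(-4, w), Pow(Mul(2, w), -1)) = Mul(Add(-4, w), Mul(Rational(1, 2), Pow(w, -1))) = Mul(Rational(1, 2), Pow(w, -1), Add(-4, w)))
Add(Add(-58, 23), Mul(330, Function('g')(n))) = Add(Add(-58, 23), Mul(330, Mul(Rational(1, 2), Pow(Rational(9, 8), -1), Add(-4, Rational(9, 8))))) = Add(-35, Mul(330, Mul(Rational(1, 2), Rational(8, 9), Rational(-23, 8)))) = Add(-35, Mul(330, Rational(-23, 18))) = Add(-35, Rational(-1265, 3)) = Rational(-1370, 3)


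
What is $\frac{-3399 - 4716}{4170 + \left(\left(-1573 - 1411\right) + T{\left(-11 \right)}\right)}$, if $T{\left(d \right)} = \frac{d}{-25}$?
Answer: $- \frac{67625}{9887} \approx -6.8398$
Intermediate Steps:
$T{\left(d \right)} = - \frac{d}{25}$ ($T{\left(d \right)} = d \left(- \frac{1}{25}\right) = - \frac{d}{25}$)
$\frac{-3399 - 4716}{4170 + \left(\left(-1573 - 1411\right) + T{\left(-11 \right)}\right)} = \frac{-3399 - 4716}{4170 - \frac{74589}{25}} = - \frac{8115}{4170 + \left(-2984 + \frac{11}{25}\right)} = - \frac{8115}{4170 - \frac{74589}{25}} = - \frac{8115}{\frac{29661}{25}} = \left(-8115\right) \frac{25}{29661} = - \frac{67625}{9887}$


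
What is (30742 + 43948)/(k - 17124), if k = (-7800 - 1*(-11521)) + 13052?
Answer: -74690/351 ≈ -212.79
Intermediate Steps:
k = 16773 (k = (-7800 + 11521) + 13052 = 3721 + 13052 = 16773)
(30742 + 43948)/(k - 17124) = (30742 + 43948)/(16773 - 17124) = 74690/(-351) = 74690*(-1/351) = -74690/351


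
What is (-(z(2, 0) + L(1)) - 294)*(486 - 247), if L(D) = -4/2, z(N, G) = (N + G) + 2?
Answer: -70744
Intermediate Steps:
z(N, G) = 2 + G + N (z(N, G) = (G + N) + 2 = 2 + G + N)
L(D) = -2 (L(D) = -4/2 = -1*2 = -2)
(-(z(2, 0) + L(1)) - 294)*(486 - 247) = (-((2 + 0 + 2) - 2) - 294)*(486 - 247) = (-(4 - 2) - 294)*239 = (-1*2 - 294)*239 = (-2 - 294)*239 = -296*239 = -70744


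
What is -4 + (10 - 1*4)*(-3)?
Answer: -22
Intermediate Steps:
-4 + (10 - 1*4)*(-3) = -4 + (10 - 4)*(-3) = -4 + 6*(-3) = -4 - 18 = -22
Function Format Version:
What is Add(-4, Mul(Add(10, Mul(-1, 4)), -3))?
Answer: -22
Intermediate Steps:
Add(-4, Mul(Add(10, Mul(-1, 4)), -3)) = Add(-4, Mul(Add(10, -4), -3)) = Add(-4, Mul(6, -3)) = Add(-4, -18) = -22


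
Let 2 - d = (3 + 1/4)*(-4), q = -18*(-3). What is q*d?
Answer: 810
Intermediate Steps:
q = 54
d = 15 (d = 2 - (3 + 1/4)*(-4) = 2 - 13*(-4)/4 = 2 - 1*(-13) = 2 + 13 = 15)
q*d = 54*15 = 810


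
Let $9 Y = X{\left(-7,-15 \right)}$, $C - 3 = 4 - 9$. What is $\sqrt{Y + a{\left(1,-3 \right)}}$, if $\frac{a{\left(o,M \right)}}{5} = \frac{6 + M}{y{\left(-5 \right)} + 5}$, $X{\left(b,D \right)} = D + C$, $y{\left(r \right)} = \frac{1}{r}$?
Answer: $\frac{\sqrt{178}}{12} \approx 1.1118$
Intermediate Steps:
$C = -2$ ($C = 3 + \left(4 - 9\right) = 3 - 5 = -2$)
$X{\left(b,D \right)} = -2 + D$ ($X{\left(b,D \right)} = D - 2 = -2 + D$)
$Y = - \frac{17}{9}$ ($Y = \frac{-2 - 15}{9} = \frac{1}{9} \left(-17\right) = - \frac{17}{9} \approx -1.8889$)
$a{\left(o,M \right)} = \frac{25}{4} + \frac{25 M}{24}$ ($a{\left(o,M \right)} = 5 \frac{6 + M}{\frac{1}{-5} + 5} = 5 \frac{6 + M}{- \frac{1}{5} + 5} = 5 \frac{6 + M}{\frac{24}{5}} = 5 \left(6 + M\right) \frac{5}{24} = 5 \left(\frac{5}{4} + \frac{5 M}{24}\right) = \frac{25}{4} + \frac{25 M}{24}$)
$\sqrt{Y + a{\left(1,-3 \right)}} = \sqrt{- \frac{17}{9} + \left(\frac{25}{4} + \frac{25}{24} \left(-3\right)\right)} = \sqrt{- \frac{17}{9} + \left(\frac{25}{4} - \frac{25}{8}\right)} = \sqrt{- \frac{17}{9} + \frac{25}{8}} = \sqrt{\frac{89}{72}} = \frac{\sqrt{178}}{12}$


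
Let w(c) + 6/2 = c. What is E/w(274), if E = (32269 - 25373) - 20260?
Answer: -13364/271 ≈ -49.314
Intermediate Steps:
w(c) = -3 + c
E = -13364 (E = 6896 - 20260 = -13364)
E/w(274) = -13364/(-3 + 274) = -13364/271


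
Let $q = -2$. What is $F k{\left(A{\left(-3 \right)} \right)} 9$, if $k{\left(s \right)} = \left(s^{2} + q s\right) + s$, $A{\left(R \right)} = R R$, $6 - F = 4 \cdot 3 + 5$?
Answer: $-7128$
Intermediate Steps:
$F = -11$ ($F = 6 - \left(4 \cdot 3 + 5\right) = 6 - \left(12 + 5\right) = 6 - 17 = -11$)
$A{\left(R \right)} = R^{2}$
$k{\left(s \right)} = s^{2} - s$ ($k{\left(s \right)} = \left(s^{2} - 2 s\right) + s = s^{2} - s$)
$F k{\left(A{\left(-3 \right)} \right)} 9 = - 11 \left(-3\right)^{2} \left(-1 + \left(-3\right)^{2}\right) 9 = - 11 \cdot 9 \left(-1 + 9\right) 9 = - 11 \cdot 9 \cdot 8 \cdot 9 = \left(-11\right) 72 \cdot 9 = \left(-792\right) 9 = -7128$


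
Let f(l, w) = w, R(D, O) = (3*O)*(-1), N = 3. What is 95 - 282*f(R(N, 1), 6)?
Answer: -1597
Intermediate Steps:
R(D, O) = -3*O
95 - 282*f(R(N, 1), 6) = 95 - 282*6 = 95 - 1692 = -1597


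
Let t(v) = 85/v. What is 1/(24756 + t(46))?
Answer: 46/1138861 ≈ 4.0391e-5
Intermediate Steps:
1/(24756 + t(46)) = 1/(24756 + 85/46) = 1/(1138861/46) = 46/1138861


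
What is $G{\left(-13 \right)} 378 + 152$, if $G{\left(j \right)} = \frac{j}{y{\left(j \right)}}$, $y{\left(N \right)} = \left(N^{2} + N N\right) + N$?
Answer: $\frac{3422}{25} \approx 136.88$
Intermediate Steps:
$y{\left(N \right)} = N + 2 N^{2}$ ($y{\left(N \right)} = \left(N^{2} + N^{2}\right) + N = 2 N^{2} + N = N + 2 N^{2}$)
$G{\left(j \right)} = \frac{1}{1 + 2 j}$ ($G{\left(j \right)} = \frac{j}{j \left(1 + 2 j\right)} = j \frac{1}{j \left(1 + 2 j\right)} = \frac{1}{1 + 2 j}$)
$G{\left(-13 \right)} 378 + 152 = \frac{1}{1 + 2 \left(-13\right)} 378 + 152 = \frac{1}{1 - 26} \cdot 378 + 152 = \frac{1}{-25} \cdot 378 + 152 = \left(- \frac{1}{25}\right) 378 + 152 = - \frac{378}{25} + 152 = \frac{3422}{25}$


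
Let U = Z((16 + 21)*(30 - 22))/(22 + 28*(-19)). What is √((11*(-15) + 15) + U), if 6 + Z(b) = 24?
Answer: 3*I*√120445/85 ≈ 12.249*I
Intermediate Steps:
Z(b) = 18 (Z(b) = -6 + 24 = 18)
U = -3/85 (U = 18/(22 + 28*(-19)) = 18/(22 - 532) = 18/(-510) = 18*(-1/510) = -3/85 ≈ -0.035294)
√((11*(-15) + 15) + U) = √((11*(-15) + 15) - 3/85) = √((-165 + 15) - 3/85) = √(-150 - 3/85) = √(-12753/85) = 3*I*√120445/85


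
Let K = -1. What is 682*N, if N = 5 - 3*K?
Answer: 5456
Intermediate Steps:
N = 8 (N = 5 - 3*(-1) = 5 + 3 = 8)
682*N = 682*8 = 5456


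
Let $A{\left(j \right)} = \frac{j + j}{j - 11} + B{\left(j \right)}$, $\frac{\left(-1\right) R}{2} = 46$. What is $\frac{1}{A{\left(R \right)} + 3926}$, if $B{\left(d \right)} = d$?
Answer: $\frac{103}{395086} \approx 0.0002607$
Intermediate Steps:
$R = -92$ ($R = \left(-2\right) 46 = -92$)
$A{\left(j \right)} = j + \frac{2 j}{-11 + j}$ ($A{\left(j \right)} = \frac{j + j}{j - 11} + j = \frac{2 j}{-11 + j} + j = j + \frac{2 j}{-11 + j}$)
$\frac{1}{A{\left(R \right)} + 3926} = \frac{1}{- \frac{92 \left(-9 - 92\right)}{-11 - 92} + 3926} = \frac{1}{\left(-92\right) \frac{1}{-103} \left(-101\right) + 3926} = \frac{1}{\left(-92\right) \left(- \frac{1}{103}\right) \left(-101\right) + 3926} = \frac{1}{- \frac{9292}{103} + 3926} = \frac{1}{\frac{395086}{103}} = \frac{103}{395086}$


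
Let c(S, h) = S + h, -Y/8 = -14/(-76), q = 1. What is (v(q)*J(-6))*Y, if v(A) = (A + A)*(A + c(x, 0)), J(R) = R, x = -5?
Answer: -1344/19 ≈ -70.737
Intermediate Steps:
Y = -28/19 (Y = -(-112)/(-76) = -(-112)*(-1)/76 = -8*7/38 = -28/19 ≈ -1.4737)
v(A) = 2*A*(-5 + A) (v(A) = (A + A)*(A + (-5 + 0)) = (2*A)*(A - 5) = (2*A)*(-5 + A) = 2*A*(-5 + A))
(v(q)*J(-6))*Y = ((2*1*(-5 + 1))*(-6))*(-28/19) = ((2*1*(-4))*(-6))*(-28/19) = -8*(-6)*(-28/19) = 48*(-28/19) = -1344/19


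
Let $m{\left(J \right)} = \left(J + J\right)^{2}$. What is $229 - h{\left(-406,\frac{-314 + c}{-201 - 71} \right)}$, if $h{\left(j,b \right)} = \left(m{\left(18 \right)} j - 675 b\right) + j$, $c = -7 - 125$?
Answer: $\frac{71796821}{136} \approx 5.2792 \cdot 10^{5}$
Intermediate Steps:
$m{\left(J \right)} = 4 J^{2}$ ($m{\left(J \right)} = \left(2 J\right)^{2} = 4 J^{2}$)
$c = -132$ ($c = -7 - 125 = -132$)
$h{\left(j,b \right)} = - 675 b + 1297 j$ ($h{\left(j,b \right)} = \left(4 \cdot 18^{2} j - 675 b\right) + j = \left(4 \cdot 324 j - 675 b\right) + j = \left(1296 j - 675 b\right) + j = \left(- 675 b + 1296 j\right) + j = - 675 b + 1297 j$)
$229 - h{\left(-406,\frac{-314 + c}{-201 - 71} \right)} = 229 - \left(- 675 \frac{-314 - 132}{-201 - 71} + 1297 \left(-406\right)\right) = 229 - \left(- 675 \left(- \frac{446}{-272}\right) - 526582\right) = 229 - \left(- 675 \left(\left(-446\right) \left(- \frac{1}{272}\right)\right) - 526582\right) = 229 - \left(\left(-675\right) \frac{223}{136} - 526582\right) = 229 - \left(- \frac{150525}{136} - 526582\right) = 229 - - \frac{71765677}{136} = 229 + \frac{71765677}{136} = \frac{71796821}{136}$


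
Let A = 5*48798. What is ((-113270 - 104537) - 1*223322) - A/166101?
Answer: -24424070673/55367 ≈ -4.4113e+5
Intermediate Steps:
A = 243990
((-113270 - 104537) - 1*223322) - A/166101 = ((-113270 - 104537) - 1*223322) - 243990/166101 = (-217807 - 223322) - 243990/166101 = -441129 - 1*81330/55367 = -441129 - 81330/55367 = -24424070673/55367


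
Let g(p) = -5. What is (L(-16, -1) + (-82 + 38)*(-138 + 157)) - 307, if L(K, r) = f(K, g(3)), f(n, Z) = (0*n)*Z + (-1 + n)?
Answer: -1160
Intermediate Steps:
f(n, Z) = -1 + n (f(n, Z) = 0*Z + (-1 + n) = 0 + (-1 + n) = -1 + n)
L(K, r) = -1 + K
(L(-16, -1) + (-82 + 38)*(-138 + 157)) - 307 = ((-1 - 16) + (-82 + 38)*(-138 + 157)) - 307 = (-17 - 44*19) - 307 = (-17 - 836) - 307 = -853 - 307 = -1160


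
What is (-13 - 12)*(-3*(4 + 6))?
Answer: 750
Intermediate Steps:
(-13 - 12)*(-3*(4 + 6)) = -(-75)*10 = -25*(-30) = 750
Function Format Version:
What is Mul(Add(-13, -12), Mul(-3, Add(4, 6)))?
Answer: 750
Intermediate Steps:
Mul(Add(-13, -12), Mul(-3, Add(4, 6))) = Mul(-25, Mul(-3, 10)) = Mul(-25, -30) = 750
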